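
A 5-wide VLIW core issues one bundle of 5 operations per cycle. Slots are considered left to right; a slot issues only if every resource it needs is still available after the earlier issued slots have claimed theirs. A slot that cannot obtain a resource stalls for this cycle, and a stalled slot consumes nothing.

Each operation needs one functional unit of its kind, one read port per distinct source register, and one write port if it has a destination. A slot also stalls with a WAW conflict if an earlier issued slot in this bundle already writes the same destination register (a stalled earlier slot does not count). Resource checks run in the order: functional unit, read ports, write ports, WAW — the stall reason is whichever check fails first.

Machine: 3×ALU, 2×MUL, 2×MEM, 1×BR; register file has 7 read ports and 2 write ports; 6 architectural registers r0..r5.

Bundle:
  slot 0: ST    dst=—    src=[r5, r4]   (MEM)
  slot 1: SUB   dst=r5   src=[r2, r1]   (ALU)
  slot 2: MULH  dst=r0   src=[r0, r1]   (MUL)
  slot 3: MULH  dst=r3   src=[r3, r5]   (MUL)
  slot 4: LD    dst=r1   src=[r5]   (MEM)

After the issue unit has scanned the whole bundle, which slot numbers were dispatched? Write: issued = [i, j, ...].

issued = [0, 1, 2]

#0 MEM src=r5,r4 dispatched  <A:3 Mu:2 Ld:1 B:1 rd:5 wr:2>
#1 ALU src=r2,r1 dispatched  <A:2 Mu:2 Ld:1 B:1 rd:3 wr:1>
#2 MUL src=r0,r1 dispatched  <A:2 Mu:1 Ld:1 B:1 rd:1 wr:0>
#3 MUL src=r3,r5 held:RD_PORT  <A:2 Mu:1 Ld:1 B:1 rd:1 wr:0>
#4 MEM src=r5 held:WR_PORT  <A:2 Mu:1 Ld:1 B:1 rd:1 wr:0>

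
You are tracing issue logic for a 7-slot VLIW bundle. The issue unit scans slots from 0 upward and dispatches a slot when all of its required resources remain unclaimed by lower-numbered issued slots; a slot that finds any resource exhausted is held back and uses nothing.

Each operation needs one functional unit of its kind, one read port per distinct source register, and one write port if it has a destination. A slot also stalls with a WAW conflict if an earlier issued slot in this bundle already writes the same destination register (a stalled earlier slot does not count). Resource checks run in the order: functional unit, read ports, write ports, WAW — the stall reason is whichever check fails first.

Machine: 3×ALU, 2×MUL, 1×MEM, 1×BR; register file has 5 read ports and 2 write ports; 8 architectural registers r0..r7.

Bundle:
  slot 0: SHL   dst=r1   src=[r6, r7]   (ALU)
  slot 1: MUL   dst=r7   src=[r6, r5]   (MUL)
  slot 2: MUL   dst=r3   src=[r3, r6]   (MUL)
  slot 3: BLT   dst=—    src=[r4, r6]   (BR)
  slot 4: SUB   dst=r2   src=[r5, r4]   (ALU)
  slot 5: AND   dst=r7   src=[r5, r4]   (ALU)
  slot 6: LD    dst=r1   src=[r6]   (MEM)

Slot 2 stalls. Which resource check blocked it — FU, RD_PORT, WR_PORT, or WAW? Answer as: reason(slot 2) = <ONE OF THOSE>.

#0 ALU src=r6,r7 dispatched  <A:2 Mu:2 Ld:1 B:1 rd:3 wr:1>
#1 MUL src=r6,r5 dispatched  <A:2 Mu:1 Ld:1 B:1 rd:1 wr:0>
#2 MUL src=r3,r6 held:RD_PORT  <A:2 Mu:1 Ld:1 B:1 rd:1 wr:0>
#3 BR src=r4,r6 held:RD_PORT  <A:2 Mu:1 Ld:1 B:1 rd:1 wr:0>
#4 ALU src=r5,r4 held:RD_PORT  <A:2 Mu:1 Ld:1 B:1 rd:1 wr:0>
#5 ALU src=r5,r4 held:RD_PORT  <A:2 Mu:1 Ld:1 B:1 rd:1 wr:0>
#6 MEM src=r6 held:WR_PORT  <A:2 Mu:1 Ld:1 B:1 rd:1 wr:0>

reason(slot 2) = RD_PORT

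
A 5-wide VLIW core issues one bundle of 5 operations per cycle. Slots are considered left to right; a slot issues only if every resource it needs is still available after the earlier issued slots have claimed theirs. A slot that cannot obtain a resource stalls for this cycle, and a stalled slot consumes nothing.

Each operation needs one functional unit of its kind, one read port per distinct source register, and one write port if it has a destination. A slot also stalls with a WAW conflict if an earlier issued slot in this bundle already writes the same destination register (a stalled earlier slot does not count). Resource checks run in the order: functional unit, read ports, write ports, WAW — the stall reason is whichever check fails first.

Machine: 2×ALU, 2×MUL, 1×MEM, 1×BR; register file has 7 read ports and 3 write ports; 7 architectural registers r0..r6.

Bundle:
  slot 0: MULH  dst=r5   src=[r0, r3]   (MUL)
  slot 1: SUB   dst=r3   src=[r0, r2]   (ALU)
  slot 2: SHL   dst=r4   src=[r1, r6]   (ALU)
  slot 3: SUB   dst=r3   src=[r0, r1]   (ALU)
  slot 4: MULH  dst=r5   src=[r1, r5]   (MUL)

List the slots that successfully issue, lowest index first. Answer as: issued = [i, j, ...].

issued = [0, 1, 2]

[0] MUL needs rd=2 wr=1: ok; after: ALU=2 MUL=1 MEM=1 BR=1, R=5, W=2
[1] ALU needs rd=2 wr=1: ok; after: ALU=1 MUL=1 MEM=1 BR=1, R=3, W=1
[2] ALU needs rd=2 wr=1: ok; after: ALU=0 MUL=1 MEM=1 BR=1, R=1, W=0
[3] ALU needs rd=2 wr=1: FU; after: ALU=0 MUL=1 MEM=1 BR=1, R=1, W=0
[4] MUL needs rd=2 wr=1: RD_PORT; after: ALU=0 MUL=1 MEM=1 BR=1, R=1, W=0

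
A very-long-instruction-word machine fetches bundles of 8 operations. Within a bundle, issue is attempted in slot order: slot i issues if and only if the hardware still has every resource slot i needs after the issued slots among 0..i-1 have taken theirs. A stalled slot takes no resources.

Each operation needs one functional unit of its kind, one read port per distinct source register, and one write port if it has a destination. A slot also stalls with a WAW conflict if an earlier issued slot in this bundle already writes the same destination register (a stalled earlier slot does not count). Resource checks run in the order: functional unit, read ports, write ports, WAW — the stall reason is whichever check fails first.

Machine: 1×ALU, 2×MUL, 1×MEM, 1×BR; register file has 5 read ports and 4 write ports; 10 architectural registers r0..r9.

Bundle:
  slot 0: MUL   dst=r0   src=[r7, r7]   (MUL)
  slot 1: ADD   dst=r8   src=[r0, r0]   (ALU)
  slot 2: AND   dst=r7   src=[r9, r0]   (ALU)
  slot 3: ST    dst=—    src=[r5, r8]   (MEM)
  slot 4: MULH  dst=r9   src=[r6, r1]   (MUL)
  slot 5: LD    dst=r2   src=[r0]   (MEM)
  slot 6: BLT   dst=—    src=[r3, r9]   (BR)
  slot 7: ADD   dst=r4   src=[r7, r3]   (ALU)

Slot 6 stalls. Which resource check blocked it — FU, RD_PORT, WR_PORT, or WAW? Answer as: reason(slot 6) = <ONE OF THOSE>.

reason(slot 6) = RD_PORT

(0) want 1×MUL +1rd +1wr — yes → AL1|MU1|ME1|BR1|rd4|wr3
(1) want 1×ALU +1rd +1wr — yes → AL0|MU1|ME1|BR1|rd3|wr2
(2) want 1×ALU +2rd +1wr — FU → AL0|MU1|ME1|BR1|rd3|wr2
(3) want 1×MEM +2rd +0wr — yes → AL0|MU1|ME0|BR1|rd1|wr2
(4) want 1×MUL +2rd +1wr — RD_PORT → AL0|MU1|ME0|BR1|rd1|wr2
(5) want 1×MEM +1rd +1wr — FU → AL0|MU1|ME0|BR1|rd1|wr2
(6) want 1×BR +2rd +0wr — RD_PORT → AL0|MU1|ME0|BR1|rd1|wr2
(7) want 1×ALU +2rd +1wr — FU → AL0|MU1|ME0|BR1|rd1|wr2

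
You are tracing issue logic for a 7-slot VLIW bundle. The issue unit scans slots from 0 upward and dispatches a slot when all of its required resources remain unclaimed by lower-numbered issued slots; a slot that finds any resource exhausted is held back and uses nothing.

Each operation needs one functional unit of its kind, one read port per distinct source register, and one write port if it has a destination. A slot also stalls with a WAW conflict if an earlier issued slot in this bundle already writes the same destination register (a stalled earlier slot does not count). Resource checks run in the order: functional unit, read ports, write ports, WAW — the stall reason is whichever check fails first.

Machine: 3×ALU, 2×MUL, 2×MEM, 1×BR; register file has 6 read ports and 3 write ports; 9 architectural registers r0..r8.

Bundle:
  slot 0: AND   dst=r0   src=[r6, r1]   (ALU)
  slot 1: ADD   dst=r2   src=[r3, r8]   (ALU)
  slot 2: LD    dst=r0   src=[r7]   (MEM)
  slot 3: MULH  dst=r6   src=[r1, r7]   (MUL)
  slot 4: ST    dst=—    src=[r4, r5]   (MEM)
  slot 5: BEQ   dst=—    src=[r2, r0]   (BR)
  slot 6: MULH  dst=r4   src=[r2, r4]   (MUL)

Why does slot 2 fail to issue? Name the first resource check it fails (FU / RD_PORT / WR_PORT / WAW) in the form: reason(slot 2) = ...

reason(slot 2) = WAW

#0 ALU src=r6,r1 dispatched  <A:2 Mu:2 Ld:2 B:1 rd:4 wr:2>
#1 ALU src=r3,r8 dispatched  <A:1 Mu:2 Ld:2 B:1 rd:2 wr:1>
#2 MEM src=r7 held:WAW  <A:1 Mu:2 Ld:2 B:1 rd:2 wr:1>
#3 MUL src=r1,r7 dispatched  <A:1 Mu:1 Ld:2 B:1 rd:0 wr:0>
#4 MEM src=r4,r5 held:RD_PORT  <A:1 Mu:1 Ld:2 B:1 rd:0 wr:0>
#5 BR src=r2,r0 held:RD_PORT  <A:1 Mu:1 Ld:2 B:1 rd:0 wr:0>
#6 MUL src=r2,r4 held:RD_PORT  <A:1 Mu:1 Ld:2 B:1 rd:0 wr:0>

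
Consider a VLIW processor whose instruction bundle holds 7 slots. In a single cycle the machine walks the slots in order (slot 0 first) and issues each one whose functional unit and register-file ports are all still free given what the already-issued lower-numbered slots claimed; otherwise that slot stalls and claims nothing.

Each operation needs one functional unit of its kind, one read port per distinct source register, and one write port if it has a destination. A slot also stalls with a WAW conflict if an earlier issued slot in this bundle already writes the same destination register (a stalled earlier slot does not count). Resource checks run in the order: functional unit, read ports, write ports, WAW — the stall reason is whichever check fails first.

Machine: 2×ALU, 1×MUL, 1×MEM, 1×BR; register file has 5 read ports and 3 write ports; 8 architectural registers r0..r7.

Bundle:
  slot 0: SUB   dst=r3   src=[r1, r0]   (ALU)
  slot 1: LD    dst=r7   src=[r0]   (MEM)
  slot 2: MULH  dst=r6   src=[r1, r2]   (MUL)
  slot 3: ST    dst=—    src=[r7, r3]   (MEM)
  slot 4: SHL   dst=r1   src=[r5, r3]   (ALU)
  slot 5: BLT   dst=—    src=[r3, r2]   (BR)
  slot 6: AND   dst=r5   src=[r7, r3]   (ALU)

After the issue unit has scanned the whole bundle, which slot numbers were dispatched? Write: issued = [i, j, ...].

issued = [0, 1, 2]

(0) want 1×ALU +2rd +1wr — yes → AL1|MU1|ME1|BR1|rd3|wr2
(1) want 1×MEM +1rd +1wr — yes → AL1|MU1|ME0|BR1|rd2|wr1
(2) want 1×MUL +2rd +1wr — yes → AL1|MU0|ME0|BR1|rd0|wr0
(3) want 1×MEM +2rd +0wr — FU → AL1|MU0|ME0|BR1|rd0|wr0
(4) want 1×ALU +2rd +1wr — RD_PORT → AL1|MU0|ME0|BR1|rd0|wr0
(5) want 1×BR +2rd +0wr — RD_PORT → AL1|MU0|ME0|BR1|rd0|wr0
(6) want 1×ALU +2rd +1wr — RD_PORT → AL1|MU0|ME0|BR1|rd0|wr0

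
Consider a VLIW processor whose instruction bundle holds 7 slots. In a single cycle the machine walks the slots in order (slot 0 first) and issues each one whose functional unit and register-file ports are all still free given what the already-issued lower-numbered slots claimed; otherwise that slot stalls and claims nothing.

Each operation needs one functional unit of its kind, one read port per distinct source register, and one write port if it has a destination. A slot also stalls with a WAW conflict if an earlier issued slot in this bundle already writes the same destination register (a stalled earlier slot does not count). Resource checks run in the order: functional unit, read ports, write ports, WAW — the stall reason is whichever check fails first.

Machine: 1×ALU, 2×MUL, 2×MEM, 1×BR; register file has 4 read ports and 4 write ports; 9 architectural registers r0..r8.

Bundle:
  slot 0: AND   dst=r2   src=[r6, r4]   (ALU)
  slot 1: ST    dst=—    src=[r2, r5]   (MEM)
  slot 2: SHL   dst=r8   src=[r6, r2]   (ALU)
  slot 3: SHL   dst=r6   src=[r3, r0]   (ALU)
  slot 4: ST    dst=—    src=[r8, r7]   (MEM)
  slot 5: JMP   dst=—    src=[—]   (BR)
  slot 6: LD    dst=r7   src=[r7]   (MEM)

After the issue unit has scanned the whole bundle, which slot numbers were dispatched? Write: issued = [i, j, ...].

slot 0 (ALU): ISSUE — free A0,Mu2,Ld2,B1 rp2 wp3
slot 1 (MEM): ISSUE — free A0,Mu2,Ld1,B1 rp0 wp3
slot 2 (ALU): stall FU — free A0,Mu2,Ld1,B1 rp0 wp3
slot 3 (ALU): stall FU — free A0,Mu2,Ld1,B1 rp0 wp3
slot 4 (MEM): stall RD_PORT — free A0,Mu2,Ld1,B1 rp0 wp3
slot 5 (BR): ISSUE — free A0,Mu2,Ld1,B0 rp0 wp3
slot 6 (MEM): stall RD_PORT — free A0,Mu2,Ld1,B0 rp0 wp3

issued = [0, 1, 5]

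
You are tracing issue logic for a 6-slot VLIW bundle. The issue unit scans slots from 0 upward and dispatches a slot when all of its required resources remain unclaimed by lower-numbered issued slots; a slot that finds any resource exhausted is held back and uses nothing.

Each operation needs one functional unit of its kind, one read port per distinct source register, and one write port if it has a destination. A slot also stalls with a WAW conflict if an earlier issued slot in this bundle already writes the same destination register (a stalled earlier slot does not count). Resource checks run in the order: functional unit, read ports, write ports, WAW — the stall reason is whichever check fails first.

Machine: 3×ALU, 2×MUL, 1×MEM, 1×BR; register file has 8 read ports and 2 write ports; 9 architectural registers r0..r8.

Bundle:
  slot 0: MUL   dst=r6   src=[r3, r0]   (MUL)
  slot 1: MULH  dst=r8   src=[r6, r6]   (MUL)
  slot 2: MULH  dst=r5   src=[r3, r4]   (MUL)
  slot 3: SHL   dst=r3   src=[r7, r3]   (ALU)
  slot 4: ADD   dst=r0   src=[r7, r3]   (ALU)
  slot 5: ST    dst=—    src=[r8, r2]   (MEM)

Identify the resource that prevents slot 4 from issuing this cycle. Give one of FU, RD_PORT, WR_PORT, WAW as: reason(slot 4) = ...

  0. MUL→r6 ⇒ go  {3A/1Mu/1Ld/1B | 6r 1w}
  1. MUL→r8 ⇒ go  {3A/0Mu/1Ld/1B | 5r 0w}
  2. MUL→r5 ⇒ no(FU)  {3A/0Mu/1Ld/1B | 5r 0w}
  3. ALU→r3 ⇒ no(WR_PORT)  {3A/0Mu/1Ld/1B | 5r 0w}
  4. ALU→r0 ⇒ no(WR_PORT)  {3A/0Mu/1Ld/1B | 5r 0w}
  5. MEM ⇒ go  {3A/0Mu/0Ld/1B | 3r 0w}

reason(slot 4) = WR_PORT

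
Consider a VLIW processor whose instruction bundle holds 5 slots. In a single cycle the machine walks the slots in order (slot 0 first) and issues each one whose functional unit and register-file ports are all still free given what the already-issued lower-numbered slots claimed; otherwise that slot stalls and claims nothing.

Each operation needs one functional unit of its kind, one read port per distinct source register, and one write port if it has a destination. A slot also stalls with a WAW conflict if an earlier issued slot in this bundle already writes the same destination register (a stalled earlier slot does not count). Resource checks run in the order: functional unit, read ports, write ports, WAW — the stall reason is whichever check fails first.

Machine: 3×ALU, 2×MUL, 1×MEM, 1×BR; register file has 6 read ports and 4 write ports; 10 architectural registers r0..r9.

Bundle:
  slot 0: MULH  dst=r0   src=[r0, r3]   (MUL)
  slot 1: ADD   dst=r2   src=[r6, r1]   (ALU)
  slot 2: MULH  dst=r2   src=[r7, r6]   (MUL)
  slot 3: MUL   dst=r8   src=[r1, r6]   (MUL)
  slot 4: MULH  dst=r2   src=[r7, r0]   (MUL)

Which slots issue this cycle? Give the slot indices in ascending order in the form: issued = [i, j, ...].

issued = [0, 1, 3]

  0. MUL→r0 ⇒ go  {3A/1Mu/1Ld/1B | 4r 3w}
  1. ALU→r2 ⇒ go  {2A/1Mu/1Ld/1B | 2r 2w}
  2. MUL→r2 ⇒ no(WAW)  {2A/1Mu/1Ld/1B | 2r 2w}
  3. MUL→r8 ⇒ go  {2A/0Mu/1Ld/1B | 0r 1w}
  4. MUL→r2 ⇒ no(FU)  {2A/0Mu/1Ld/1B | 0r 1w}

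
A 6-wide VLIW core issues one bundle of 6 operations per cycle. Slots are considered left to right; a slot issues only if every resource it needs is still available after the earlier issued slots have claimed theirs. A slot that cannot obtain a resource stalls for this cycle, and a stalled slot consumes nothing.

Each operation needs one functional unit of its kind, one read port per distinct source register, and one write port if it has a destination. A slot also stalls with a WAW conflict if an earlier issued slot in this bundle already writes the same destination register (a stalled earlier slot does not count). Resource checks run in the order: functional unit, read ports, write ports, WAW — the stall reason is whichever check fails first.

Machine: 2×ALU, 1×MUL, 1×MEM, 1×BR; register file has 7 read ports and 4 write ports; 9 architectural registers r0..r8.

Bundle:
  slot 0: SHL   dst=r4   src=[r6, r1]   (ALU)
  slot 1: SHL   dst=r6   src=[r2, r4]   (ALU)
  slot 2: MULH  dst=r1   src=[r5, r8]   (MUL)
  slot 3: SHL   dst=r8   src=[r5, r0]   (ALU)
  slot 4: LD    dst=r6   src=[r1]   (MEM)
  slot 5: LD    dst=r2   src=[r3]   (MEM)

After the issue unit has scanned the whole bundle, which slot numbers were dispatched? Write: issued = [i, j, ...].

issued = [0, 1, 2, 5]

#0 ALU src=r6,r1 dispatched  <A:1 Mu:1 Ld:1 B:1 rd:5 wr:3>
#1 ALU src=r2,r4 dispatched  <A:0 Mu:1 Ld:1 B:1 rd:3 wr:2>
#2 MUL src=r5,r8 dispatched  <A:0 Mu:0 Ld:1 B:1 rd:1 wr:1>
#3 ALU src=r5,r0 held:FU  <A:0 Mu:0 Ld:1 B:1 rd:1 wr:1>
#4 MEM src=r1 held:WAW  <A:0 Mu:0 Ld:1 B:1 rd:1 wr:1>
#5 MEM src=r3 dispatched  <A:0 Mu:0 Ld:0 B:1 rd:0 wr:0>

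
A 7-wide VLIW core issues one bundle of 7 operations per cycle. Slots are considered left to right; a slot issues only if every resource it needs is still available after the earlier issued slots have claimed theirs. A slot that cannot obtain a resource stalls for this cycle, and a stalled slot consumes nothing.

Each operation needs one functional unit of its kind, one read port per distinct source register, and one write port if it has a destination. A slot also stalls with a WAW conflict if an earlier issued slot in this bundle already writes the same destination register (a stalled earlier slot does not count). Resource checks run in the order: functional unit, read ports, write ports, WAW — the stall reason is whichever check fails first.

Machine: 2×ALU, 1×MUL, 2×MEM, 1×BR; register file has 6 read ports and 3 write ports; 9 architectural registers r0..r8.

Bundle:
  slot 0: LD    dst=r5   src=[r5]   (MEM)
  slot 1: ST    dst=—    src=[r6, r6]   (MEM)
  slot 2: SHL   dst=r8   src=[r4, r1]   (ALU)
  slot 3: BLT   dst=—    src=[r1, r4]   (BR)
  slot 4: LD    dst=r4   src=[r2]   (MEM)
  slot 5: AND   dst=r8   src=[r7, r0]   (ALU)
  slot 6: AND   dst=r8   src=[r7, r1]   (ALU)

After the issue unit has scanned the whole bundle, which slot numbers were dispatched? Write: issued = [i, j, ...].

#0 MEM src=r5 dispatched  <A:2 Mu:1 Ld:1 B:1 rd:5 wr:2>
#1 MEM src=r6,r6 dispatched  <A:2 Mu:1 Ld:0 B:1 rd:4 wr:2>
#2 ALU src=r4,r1 dispatched  <A:1 Mu:1 Ld:0 B:1 rd:2 wr:1>
#3 BR src=r1,r4 dispatched  <A:1 Mu:1 Ld:0 B:0 rd:0 wr:1>
#4 MEM src=r2 held:FU  <A:1 Mu:1 Ld:0 B:0 rd:0 wr:1>
#5 ALU src=r7,r0 held:RD_PORT  <A:1 Mu:1 Ld:0 B:0 rd:0 wr:1>
#6 ALU src=r7,r1 held:RD_PORT  <A:1 Mu:1 Ld:0 B:0 rd:0 wr:1>

issued = [0, 1, 2, 3]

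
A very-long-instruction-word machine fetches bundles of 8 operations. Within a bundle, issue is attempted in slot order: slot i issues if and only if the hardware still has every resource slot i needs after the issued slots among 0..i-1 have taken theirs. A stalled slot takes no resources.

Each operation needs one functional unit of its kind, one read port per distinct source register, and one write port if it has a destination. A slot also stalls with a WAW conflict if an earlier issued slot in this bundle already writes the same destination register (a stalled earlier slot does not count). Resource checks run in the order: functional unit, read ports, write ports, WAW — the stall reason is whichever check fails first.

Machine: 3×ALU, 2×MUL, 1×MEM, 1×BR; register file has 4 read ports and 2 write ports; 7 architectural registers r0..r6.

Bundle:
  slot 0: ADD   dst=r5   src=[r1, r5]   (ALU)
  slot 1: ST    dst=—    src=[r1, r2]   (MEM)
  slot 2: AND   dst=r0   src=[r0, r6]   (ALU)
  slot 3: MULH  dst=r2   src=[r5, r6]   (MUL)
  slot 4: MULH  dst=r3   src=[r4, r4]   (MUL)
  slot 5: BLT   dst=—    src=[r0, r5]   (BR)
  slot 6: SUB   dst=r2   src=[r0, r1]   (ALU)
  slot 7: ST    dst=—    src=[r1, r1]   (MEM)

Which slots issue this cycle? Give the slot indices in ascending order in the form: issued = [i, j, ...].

issued = [0, 1]

(0) want 1×ALU +2rd +1wr — yes → AL2|MU2|ME1|BR1|rd2|wr1
(1) want 1×MEM +2rd +0wr — yes → AL2|MU2|ME0|BR1|rd0|wr1
(2) want 1×ALU +2rd +1wr — RD_PORT → AL2|MU2|ME0|BR1|rd0|wr1
(3) want 1×MUL +2rd +1wr — RD_PORT → AL2|MU2|ME0|BR1|rd0|wr1
(4) want 1×MUL +1rd +1wr — RD_PORT → AL2|MU2|ME0|BR1|rd0|wr1
(5) want 1×BR +2rd +0wr — RD_PORT → AL2|MU2|ME0|BR1|rd0|wr1
(6) want 1×ALU +2rd +1wr — RD_PORT → AL2|MU2|ME0|BR1|rd0|wr1
(7) want 1×MEM +1rd +0wr — FU → AL2|MU2|ME0|BR1|rd0|wr1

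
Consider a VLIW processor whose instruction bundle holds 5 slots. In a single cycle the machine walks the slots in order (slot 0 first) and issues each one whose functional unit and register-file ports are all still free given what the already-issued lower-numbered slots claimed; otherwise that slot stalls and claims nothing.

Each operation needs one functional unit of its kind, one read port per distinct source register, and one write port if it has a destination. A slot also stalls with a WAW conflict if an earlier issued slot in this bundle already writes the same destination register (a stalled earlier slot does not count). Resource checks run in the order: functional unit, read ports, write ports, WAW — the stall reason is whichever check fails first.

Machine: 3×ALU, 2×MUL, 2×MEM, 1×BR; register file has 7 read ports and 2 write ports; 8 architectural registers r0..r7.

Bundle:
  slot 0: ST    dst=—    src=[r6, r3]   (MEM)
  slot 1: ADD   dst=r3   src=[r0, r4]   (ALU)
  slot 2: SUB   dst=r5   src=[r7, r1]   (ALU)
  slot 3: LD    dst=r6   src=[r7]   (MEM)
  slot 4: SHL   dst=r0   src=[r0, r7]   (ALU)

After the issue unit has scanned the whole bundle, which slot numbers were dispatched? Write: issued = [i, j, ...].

issued = [0, 1, 2]

(0) want 1×MEM +2rd +0wr — yes → AL3|MU2|ME1|BR1|rd5|wr2
(1) want 1×ALU +2rd +1wr — yes → AL2|MU2|ME1|BR1|rd3|wr1
(2) want 1×ALU +2rd +1wr — yes → AL1|MU2|ME1|BR1|rd1|wr0
(3) want 1×MEM +1rd +1wr — WR_PORT → AL1|MU2|ME1|BR1|rd1|wr0
(4) want 1×ALU +2rd +1wr — RD_PORT → AL1|MU2|ME1|BR1|rd1|wr0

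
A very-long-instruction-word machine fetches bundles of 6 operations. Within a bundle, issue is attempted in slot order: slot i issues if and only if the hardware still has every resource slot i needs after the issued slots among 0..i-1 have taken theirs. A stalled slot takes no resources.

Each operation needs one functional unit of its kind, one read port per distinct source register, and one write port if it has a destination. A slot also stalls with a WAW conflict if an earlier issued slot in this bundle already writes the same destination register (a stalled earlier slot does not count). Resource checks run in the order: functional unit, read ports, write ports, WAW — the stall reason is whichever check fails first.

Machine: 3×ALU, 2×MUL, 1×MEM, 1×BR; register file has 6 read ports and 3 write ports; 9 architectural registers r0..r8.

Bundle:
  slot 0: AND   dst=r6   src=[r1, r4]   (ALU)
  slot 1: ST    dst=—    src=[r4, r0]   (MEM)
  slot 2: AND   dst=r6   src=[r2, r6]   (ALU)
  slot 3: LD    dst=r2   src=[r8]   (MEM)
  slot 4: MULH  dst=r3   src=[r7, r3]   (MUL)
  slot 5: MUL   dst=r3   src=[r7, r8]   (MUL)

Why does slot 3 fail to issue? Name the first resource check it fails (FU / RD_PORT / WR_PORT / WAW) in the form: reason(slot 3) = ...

reason(slot 3) = FU

  0. ALU→r6 ⇒ go  {2A/2Mu/1Ld/1B | 4r 2w}
  1. MEM ⇒ go  {2A/2Mu/0Ld/1B | 2r 2w}
  2. ALU→r6 ⇒ no(WAW)  {2A/2Mu/0Ld/1B | 2r 2w}
  3. MEM→r2 ⇒ no(FU)  {2A/2Mu/0Ld/1B | 2r 2w}
  4. MUL→r3 ⇒ go  {2A/1Mu/0Ld/1B | 0r 1w}
  5. MUL→r3 ⇒ no(RD_PORT)  {2A/1Mu/0Ld/1B | 0r 1w}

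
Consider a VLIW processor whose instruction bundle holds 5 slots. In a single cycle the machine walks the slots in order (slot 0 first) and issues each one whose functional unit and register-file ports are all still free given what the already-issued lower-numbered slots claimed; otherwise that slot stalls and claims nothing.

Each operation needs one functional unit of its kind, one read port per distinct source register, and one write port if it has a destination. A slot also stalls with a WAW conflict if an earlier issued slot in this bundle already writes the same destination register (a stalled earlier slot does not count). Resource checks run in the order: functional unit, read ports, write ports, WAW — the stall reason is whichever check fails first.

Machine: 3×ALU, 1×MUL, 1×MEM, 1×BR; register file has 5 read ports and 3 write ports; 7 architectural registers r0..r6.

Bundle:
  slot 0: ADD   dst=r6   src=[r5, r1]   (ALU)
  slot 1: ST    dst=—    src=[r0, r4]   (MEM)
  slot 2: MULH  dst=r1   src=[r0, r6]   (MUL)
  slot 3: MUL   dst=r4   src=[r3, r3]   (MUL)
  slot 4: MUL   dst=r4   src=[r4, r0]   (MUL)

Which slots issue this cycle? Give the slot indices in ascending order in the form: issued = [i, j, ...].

issued = [0, 1, 3]

(0) want 1×ALU +2rd +1wr — yes → AL2|MU1|ME1|BR1|rd3|wr2
(1) want 1×MEM +2rd +0wr — yes → AL2|MU1|ME0|BR1|rd1|wr2
(2) want 1×MUL +2rd +1wr — RD_PORT → AL2|MU1|ME0|BR1|rd1|wr2
(3) want 1×MUL +1rd +1wr — yes → AL2|MU0|ME0|BR1|rd0|wr1
(4) want 1×MUL +2rd +1wr — FU → AL2|MU0|ME0|BR1|rd0|wr1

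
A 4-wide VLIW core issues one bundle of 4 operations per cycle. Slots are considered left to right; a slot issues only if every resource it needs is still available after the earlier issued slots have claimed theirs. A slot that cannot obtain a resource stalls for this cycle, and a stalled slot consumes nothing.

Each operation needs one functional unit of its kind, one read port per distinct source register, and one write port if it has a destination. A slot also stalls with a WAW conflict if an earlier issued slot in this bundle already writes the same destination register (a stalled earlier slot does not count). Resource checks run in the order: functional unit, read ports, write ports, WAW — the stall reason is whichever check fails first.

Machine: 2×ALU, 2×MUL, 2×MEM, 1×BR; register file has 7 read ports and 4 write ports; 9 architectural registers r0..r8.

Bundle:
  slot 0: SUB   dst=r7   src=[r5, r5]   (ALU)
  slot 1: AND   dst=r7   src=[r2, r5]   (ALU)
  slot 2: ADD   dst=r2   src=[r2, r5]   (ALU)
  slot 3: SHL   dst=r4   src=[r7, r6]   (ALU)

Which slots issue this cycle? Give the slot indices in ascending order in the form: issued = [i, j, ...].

issued = [0, 2]

slot 0 (ALU): ISSUE — free A1,Mu2,Ld2,B1 rp6 wp3
slot 1 (ALU): stall WAW — free A1,Mu2,Ld2,B1 rp6 wp3
slot 2 (ALU): ISSUE — free A0,Mu2,Ld2,B1 rp4 wp2
slot 3 (ALU): stall FU — free A0,Mu2,Ld2,B1 rp4 wp2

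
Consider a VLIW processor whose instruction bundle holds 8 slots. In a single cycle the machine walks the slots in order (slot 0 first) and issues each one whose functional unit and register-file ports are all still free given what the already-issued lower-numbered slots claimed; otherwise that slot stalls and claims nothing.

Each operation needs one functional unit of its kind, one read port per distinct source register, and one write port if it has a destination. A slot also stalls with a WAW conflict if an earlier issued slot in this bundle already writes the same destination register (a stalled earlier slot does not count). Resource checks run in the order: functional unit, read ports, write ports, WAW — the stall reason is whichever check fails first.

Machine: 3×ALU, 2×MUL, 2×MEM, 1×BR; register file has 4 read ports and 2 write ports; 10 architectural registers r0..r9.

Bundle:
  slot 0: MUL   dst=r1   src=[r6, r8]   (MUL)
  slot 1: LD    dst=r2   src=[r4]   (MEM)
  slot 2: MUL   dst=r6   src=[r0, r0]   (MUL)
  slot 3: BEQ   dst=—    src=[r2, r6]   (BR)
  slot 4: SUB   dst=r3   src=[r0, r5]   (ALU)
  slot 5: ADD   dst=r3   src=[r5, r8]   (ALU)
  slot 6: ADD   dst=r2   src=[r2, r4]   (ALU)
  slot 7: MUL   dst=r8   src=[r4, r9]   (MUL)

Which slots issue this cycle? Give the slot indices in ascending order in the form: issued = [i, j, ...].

#0 MUL src=r6,r8 dispatched  <A:3 Mu:1 Ld:2 B:1 rd:2 wr:1>
#1 MEM src=r4 dispatched  <A:3 Mu:1 Ld:1 B:1 rd:1 wr:0>
#2 MUL src=r0,r0 held:WR_PORT  <A:3 Mu:1 Ld:1 B:1 rd:1 wr:0>
#3 BR src=r2,r6 held:RD_PORT  <A:3 Mu:1 Ld:1 B:1 rd:1 wr:0>
#4 ALU src=r0,r5 held:RD_PORT  <A:3 Mu:1 Ld:1 B:1 rd:1 wr:0>
#5 ALU src=r5,r8 held:RD_PORT  <A:3 Mu:1 Ld:1 B:1 rd:1 wr:0>
#6 ALU src=r2,r4 held:RD_PORT  <A:3 Mu:1 Ld:1 B:1 rd:1 wr:0>
#7 MUL src=r4,r9 held:RD_PORT  <A:3 Mu:1 Ld:1 B:1 rd:1 wr:0>

issued = [0, 1]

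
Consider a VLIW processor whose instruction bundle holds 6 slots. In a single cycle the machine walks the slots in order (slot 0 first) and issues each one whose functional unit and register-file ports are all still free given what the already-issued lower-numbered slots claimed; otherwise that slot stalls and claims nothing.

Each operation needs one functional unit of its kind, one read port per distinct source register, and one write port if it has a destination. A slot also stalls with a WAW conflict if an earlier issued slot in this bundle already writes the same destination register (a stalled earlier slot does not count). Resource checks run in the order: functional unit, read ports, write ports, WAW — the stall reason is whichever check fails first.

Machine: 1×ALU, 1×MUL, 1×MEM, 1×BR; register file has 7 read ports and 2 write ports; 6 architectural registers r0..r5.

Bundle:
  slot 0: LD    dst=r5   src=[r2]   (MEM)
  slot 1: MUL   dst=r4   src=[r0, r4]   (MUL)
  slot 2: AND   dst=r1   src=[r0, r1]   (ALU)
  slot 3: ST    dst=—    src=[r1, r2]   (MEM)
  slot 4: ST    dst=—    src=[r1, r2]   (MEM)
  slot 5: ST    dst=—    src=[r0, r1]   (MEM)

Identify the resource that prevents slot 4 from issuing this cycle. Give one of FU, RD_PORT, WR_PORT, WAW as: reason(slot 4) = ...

[0] MEM needs rd=1 wr=1: ok; after: ALU=1 MUL=1 MEM=0 BR=1, R=6, W=1
[1] MUL needs rd=2 wr=1: ok; after: ALU=1 MUL=0 MEM=0 BR=1, R=4, W=0
[2] ALU needs rd=2 wr=1: WR_PORT; after: ALU=1 MUL=0 MEM=0 BR=1, R=4, W=0
[3] MEM needs rd=2 wr=0: FU; after: ALU=1 MUL=0 MEM=0 BR=1, R=4, W=0
[4] MEM needs rd=2 wr=0: FU; after: ALU=1 MUL=0 MEM=0 BR=1, R=4, W=0
[5] MEM needs rd=2 wr=0: FU; after: ALU=1 MUL=0 MEM=0 BR=1, R=4, W=0

reason(slot 4) = FU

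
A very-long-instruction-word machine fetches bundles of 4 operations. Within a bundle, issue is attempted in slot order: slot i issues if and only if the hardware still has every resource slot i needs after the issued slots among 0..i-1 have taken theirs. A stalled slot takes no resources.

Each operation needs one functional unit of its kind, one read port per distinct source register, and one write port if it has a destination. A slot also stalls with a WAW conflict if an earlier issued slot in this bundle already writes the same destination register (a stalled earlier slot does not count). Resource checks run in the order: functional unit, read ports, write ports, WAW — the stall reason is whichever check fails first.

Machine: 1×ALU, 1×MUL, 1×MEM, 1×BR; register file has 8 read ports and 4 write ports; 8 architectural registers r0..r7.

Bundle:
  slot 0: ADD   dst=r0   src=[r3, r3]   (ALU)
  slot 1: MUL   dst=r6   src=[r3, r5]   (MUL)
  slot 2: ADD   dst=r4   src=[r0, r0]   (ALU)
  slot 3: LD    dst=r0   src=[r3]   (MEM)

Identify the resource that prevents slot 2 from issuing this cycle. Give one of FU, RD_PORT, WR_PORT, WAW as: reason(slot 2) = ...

  0. ALU→r0 ⇒ go  {0A/1Mu/1Ld/1B | 7r 3w}
  1. MUL→r6 ⇒ go  {0A/0Mu/1Ld/1B | 5r 2w}
  2. ALU→r4 ⇒ no(FU)  {0A/0Mu/1Ld/1B | 5r 2w}
  3. MEM→r0 ⇒ no(WAW)  {0A/0Mu/1Ld/1B | 5r 2w}

reason(slot 2) = FU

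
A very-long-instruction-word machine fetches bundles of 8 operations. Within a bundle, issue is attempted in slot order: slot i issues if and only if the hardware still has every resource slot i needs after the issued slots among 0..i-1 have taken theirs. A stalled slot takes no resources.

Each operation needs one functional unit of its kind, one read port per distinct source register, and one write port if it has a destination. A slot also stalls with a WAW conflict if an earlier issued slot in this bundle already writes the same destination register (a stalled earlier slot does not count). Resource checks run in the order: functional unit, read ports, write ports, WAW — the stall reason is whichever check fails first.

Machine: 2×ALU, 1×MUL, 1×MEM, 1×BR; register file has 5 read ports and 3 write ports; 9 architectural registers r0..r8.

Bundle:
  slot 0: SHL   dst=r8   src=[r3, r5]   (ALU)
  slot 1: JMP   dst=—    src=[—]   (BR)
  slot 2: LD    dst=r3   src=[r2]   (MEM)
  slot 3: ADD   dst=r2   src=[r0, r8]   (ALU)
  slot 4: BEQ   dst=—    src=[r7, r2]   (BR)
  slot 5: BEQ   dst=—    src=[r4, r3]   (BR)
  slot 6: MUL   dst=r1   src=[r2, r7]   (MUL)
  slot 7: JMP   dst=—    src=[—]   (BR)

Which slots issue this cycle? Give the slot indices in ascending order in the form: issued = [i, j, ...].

issued = [0, 1, 2, 3]

[0] ALU needs rd=2 wr=1: ok; after: ALU=1 MUL=1 MEM=1 BR=1, R=3, W=2
[1] BR needs rd=0 wr=0: ok; after: ALU=1 MUL=1 MEM=1 BR=0, R=3, W=2
[2] MEM needs rd=1 wr=1: ok; after: ALU=1 MUL=1 MEM=0 BR=0, R=2, W=1
[3] ALU needs rd=2 wr=1: ok; after: ALU=0 MUL=1 MEM=0 BR=0, R=0, W=0
[4] BR needs rd=2 wr=0: FU; after: ALU=0 MUL=1 MEM=0 BR=0, R=0, W=0
[5] BR needs rd=2 wr=0: FU; after: ALU=0 MUL=1 MEM=0 BR=0, R=0, W=0
[6] MUL needs rd=2 wr=1: RD_PORT; after: ALU=0 MUL=1 MEM=0 BR=0, R=0, W=0
[7] BR needs rd=0 wr=0: FU; after: ALU=0 MUL=1 MEM=0 BR=0, R=0, W=0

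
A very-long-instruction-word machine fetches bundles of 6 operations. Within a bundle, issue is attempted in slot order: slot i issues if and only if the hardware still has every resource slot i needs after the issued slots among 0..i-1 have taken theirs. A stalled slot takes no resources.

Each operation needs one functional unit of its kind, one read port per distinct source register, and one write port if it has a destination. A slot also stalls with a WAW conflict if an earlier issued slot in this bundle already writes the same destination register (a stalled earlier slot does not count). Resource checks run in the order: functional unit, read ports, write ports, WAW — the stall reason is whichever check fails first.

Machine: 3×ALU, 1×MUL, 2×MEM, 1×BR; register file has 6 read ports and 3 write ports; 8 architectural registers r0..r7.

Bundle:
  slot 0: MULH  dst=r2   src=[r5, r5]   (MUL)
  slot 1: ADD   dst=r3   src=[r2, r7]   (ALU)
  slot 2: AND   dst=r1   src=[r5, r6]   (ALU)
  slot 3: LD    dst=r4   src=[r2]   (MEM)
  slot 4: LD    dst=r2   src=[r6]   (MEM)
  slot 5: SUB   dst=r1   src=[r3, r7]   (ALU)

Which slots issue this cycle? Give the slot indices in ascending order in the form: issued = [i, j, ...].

issued = [0, 1, 2]

[0] MUL needs rd=1 wr=1: ok; after: ALU=3 MUL=0 MEM=2 BR=1, R=5, W=2
[1] ALU needs rd=2 wr=1: ok; after: ALU=2 MUL=0 MEM=2 BR=1, R=3, W=1
[2] ALU needs rd=2 wr=1: ok; after: ALU=1 MUL=0 MEM=2 BR=1, R=1, W=0
[3] MEM needs rd=1 wr=1: WR_PORT; after: ALU=1 MUL=0 MEM=2 BR=1, R=1, W=0
[4] MEM needs rd=1 wr=1: WR_PORT; after: ALU=1 MUL=0 MEM=2 BR=1, R=1, W=0
[5] ALU needs rd=2 wr=1: RD_PORT; after: ALU=1 MUL=0 MEM=2 BR=1, R=1, W=0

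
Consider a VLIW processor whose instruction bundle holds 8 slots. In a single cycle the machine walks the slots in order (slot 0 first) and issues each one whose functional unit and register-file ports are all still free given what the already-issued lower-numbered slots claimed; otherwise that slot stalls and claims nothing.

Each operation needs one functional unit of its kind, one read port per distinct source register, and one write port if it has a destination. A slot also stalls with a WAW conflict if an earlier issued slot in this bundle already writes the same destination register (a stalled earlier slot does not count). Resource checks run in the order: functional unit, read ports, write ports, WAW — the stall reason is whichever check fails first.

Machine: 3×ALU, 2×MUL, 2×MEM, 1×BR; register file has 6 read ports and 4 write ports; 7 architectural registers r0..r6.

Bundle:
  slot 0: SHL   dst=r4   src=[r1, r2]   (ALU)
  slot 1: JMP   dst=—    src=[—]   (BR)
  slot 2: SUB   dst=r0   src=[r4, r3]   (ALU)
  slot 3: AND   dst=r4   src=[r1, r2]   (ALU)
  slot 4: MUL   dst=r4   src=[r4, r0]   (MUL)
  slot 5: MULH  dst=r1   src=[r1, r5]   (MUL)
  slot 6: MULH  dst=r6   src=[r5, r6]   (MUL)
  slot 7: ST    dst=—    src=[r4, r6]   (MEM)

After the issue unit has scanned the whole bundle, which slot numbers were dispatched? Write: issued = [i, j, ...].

#0 ALU src=r1,r2 dispatched  <A:2 Mu:2 Ld:2 B:1 rd:4 wr:3>
#1 BR src=- dispatched  <A:2 Mu:2 Ld:2 B:0 rd:4 wr:3>
#2 ALU src=r4,r3 dispatched  <A:1 Mu:2 Ld:2 B:0 rd:2 wr:2>
#3 ALU src=r1,r2 held:WAW  <A:1 Mu:2 Ld:2 B:0 rd:2 wr:2>
#4 MUL src=r4,r0 held:WAW  <A:1 Mu:2 Ld:2 B:0 rd:2 wr:2>
#5 MUL src=r1,r5 dispatched  <A:1 Mu:1 Ld:2 B:0 rd:0 wr:1>
#6 MUL src=r5,r6 held:RD_PORT  <A:1 Mu:1 Ld:2 B:0 rd:0 wr:1>
#7 MEM src=r4,r6 held:RD_PORT  <A:1 Mu:1 Ld:2 B:0 rd:0 wr:1>

issued = [0, 1, 2, 5]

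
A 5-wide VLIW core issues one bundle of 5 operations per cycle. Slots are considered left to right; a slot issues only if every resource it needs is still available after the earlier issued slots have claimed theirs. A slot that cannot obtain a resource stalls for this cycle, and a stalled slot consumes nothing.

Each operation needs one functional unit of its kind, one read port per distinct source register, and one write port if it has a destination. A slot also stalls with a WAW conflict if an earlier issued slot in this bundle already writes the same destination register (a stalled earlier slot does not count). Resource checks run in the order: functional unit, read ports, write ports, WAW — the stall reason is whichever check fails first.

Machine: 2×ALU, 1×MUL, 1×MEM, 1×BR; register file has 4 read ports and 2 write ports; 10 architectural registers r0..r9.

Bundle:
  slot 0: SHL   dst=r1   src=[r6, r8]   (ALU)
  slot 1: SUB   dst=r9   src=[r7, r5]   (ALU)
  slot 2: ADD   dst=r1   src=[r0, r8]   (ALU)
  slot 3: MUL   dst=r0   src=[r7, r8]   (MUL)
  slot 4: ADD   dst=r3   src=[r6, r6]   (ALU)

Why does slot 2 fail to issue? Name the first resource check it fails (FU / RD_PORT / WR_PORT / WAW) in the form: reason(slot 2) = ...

reason(slot 2) = FU

#0 ALU src=r6,r8 dispatched  <A:1 Mu:1 Ld:1 B:1 rd:2 wr:1>
#1 ALU src=r7,r5 dispatched  <A:0 Mu:1 Ld:1 B:1 rd:0 wr:0>
#2 ALU src=r0,r8 held:FU  <A:0 Mu:1 Ld:1 B:1 rd:0 wr:0>
#3 MUL src=r7,r8 held:RD_PORT  <A:0 Mu:1 Ld:1 B:1 rd:0 wr:0>
#4 ALU src=r6,r6 held:FU  <A:0 Mu:1 Ld:1 B:1 rd:0 wr:0>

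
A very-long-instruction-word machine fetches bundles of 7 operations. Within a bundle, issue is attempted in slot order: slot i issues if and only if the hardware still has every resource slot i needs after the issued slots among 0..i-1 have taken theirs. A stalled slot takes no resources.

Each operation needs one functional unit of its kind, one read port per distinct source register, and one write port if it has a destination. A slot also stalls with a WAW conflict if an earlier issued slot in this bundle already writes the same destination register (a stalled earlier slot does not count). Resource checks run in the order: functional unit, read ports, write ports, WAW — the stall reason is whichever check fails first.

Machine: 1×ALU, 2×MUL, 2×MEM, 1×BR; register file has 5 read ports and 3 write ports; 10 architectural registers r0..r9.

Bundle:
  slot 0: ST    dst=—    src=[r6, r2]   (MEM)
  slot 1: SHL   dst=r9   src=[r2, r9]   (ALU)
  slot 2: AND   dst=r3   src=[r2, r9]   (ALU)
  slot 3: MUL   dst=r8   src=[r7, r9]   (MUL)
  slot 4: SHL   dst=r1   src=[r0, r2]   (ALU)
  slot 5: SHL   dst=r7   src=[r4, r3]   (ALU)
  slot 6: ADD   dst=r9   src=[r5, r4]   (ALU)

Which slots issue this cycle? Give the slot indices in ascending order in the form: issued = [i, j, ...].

[0] MEM needs rd=2 wr=0: ok; after: ALU=1 MUL=2 MEM=1 BR=1, R=3, W=3
[1] ALU needs rd=2 wr=1: ok; after: ALU=0 MUL=2 MEM=1 BR=1, R=1, W=2
[2] ALU needs rd=2 wr=1: FU; after: ALU=0 MUL=2 MEM=1 BR=1, R=1, W=2
[3] MUL needs rd=2 wr=1: RD_PORT; after: ALU=0 MUL=2 MEM=1 BR=1, R=1, W=2
[4] ALU needs rd=2 wr=1: FU; after: ALU=0 MUL=2 MEM=1 BR=1, R=1, W=2
[5] ALU needs rd=2 wr=1: FU; after: ALU=0 MUL=2 MEM=1 BR=1, R=1, W=2
[6] ALU needs rd=2 wr=1: FU; after: ALU=0 MUL=2 MEM=1 BR=1, R=1, W=2

issued = [0, 1]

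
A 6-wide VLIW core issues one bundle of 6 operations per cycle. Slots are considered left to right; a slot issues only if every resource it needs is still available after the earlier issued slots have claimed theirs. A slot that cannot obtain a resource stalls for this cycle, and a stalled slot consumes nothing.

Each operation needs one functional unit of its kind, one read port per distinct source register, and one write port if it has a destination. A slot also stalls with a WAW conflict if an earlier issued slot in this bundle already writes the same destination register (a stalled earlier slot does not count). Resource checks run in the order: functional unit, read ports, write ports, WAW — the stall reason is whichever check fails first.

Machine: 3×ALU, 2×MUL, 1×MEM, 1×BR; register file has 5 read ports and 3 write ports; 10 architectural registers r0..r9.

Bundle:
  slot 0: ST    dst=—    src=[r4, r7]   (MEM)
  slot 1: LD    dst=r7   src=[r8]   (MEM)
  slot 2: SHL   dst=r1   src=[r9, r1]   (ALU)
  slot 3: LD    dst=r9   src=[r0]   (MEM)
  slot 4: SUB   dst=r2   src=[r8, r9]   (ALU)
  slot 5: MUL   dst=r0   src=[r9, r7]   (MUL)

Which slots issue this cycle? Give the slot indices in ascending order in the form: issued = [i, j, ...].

issued = [0, 2]

#0 MEM src=r4,r7 dispatched  <A:3 Mu:2 Ld:0 B:1 rd:3 wr:3>
#1 MEM src=r8 held:FU  <A:3 Mu:2 Ld:0 B:1 rd:3 wr:3>
#2 ALU src=r9,r1 dispatched  <A:2 Mu:2 Ld:0 B:1 rd:1 wr:2>
#3 MEM src=r0 held:FU  <A:2 Mu:2 Ld:0 B:1 rd:1 wr:2>
#4 ALU src=r8,r9 held:RD_PORT  <A:2 Mu:2 Ld:0 B:1 rd:1 wr:2>
#5 MUL src=r9,r7 held:RD_PORT  <A:2 Mu:2 Ld:0 B:1 rd:1 wr:2>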